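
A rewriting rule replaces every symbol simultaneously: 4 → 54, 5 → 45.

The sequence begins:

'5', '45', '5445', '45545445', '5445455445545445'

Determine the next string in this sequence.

Replace each of the 16 characters of 5445455445545445 in place — 45 54 54 45 54 45 45 54 54 45 45 54 45 54 54 45 — and concatenate.

45545445544545545445455445545445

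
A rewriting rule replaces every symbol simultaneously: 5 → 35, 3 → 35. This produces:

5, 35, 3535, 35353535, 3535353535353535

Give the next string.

Rewriting the 16 symbols of 3535353535353535 one by one yields 35 35 35 35 35 35 35 35 35 35 35 35 35 35 35 35; concatenated:

35353535353535353535353535353535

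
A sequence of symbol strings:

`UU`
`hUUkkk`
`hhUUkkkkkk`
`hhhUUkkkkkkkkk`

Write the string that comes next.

Every step adds h to the front and kkk to the end of the previous string.
So the next term is h·hhhUUkkkkkkkkk·kkk.

hhhhUUkkkkkkkkkkkk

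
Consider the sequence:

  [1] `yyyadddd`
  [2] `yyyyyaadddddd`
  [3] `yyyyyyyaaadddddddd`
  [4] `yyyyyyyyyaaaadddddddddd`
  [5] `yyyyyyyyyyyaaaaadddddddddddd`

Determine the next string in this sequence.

yyyyyyyyyyyyyaaaaaadddddddddddddd

Each string has the form y^{2n-1} a^{n-1} d^{2n}, where the shown terms are n = 2, 3, 4, 5, 6.
For the next term, n = 7, so the run lengths are 13, 6, 14.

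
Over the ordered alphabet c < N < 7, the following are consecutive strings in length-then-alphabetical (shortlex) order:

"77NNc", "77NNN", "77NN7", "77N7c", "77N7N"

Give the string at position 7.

Advancing 2 positions from 77N7N through 77N7N → 77N77 reaches term 7.

777cc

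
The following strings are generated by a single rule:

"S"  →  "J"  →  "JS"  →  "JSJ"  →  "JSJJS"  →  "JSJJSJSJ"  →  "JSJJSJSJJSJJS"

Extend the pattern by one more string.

Each term (from the third on) is the previous term followed by the one before it: term 3 = J·S = JS.
The next term joins JSJJSJSJJSJJS and JSJJSJSJ.

JSJJSJSJJSJJSJSJJSJSJ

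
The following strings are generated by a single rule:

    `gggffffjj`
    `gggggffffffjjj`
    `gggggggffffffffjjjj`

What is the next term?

Term n consists of 2n-1 g's, followed by 2n f's, followed by n j's, where the shown terms are n = 2, 3, 4.
Setting n = 5 gives 9, 10, 5 characters in each block.

gggggggggffffffffffjjjjj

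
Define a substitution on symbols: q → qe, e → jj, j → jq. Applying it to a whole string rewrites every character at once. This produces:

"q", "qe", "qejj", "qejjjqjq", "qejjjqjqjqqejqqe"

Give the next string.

φ(qejjjqjqjqqejqqe) expands symbol-by-symbol to qe jj jq jq jq qe jq qe jq qe qe jj jq qe qe jj; joining the 16 pieces gives the next term.

qejjjqjqjqqejqqejqqeqejjjqqeqejj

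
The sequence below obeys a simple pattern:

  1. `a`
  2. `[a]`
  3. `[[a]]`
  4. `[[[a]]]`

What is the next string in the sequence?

Every step adds [ to the front and ] to the end of the previous string.
One more step from [[[a]]] gives the answer.

[[[[a]]]]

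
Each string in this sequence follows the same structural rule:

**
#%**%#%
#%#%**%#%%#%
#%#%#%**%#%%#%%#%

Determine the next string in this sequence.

s(k+1) = #%·s(k)·%#%, so each term gains #% as a prefix and %#% as a suffix.
Applying this once more to #%#%#%**%#%%#%%#%:

#%#%#%#%**%#%%#%%#%%#%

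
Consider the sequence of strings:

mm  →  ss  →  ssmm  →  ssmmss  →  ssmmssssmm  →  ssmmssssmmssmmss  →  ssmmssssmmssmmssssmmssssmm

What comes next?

ssmmssssmmssmmssssmmssssmmssmmssssmmssmmss

Each term (from the third on) is the previous term followed by the one before it: term 3 = ss·mm = ssmm.
Continuing: ssmmssssmmssmmssssmmssssmm · ssmmssssmmssmmss gives term 8.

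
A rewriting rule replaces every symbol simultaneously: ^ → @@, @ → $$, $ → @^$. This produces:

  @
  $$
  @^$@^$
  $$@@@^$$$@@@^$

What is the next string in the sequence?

@^$@^$$$$$$$@@@^$@^$@^$$$$$$$@@@^$

Replace each of the 14 characters of $$@@@^$$$@@@^$ in place — @^$ @^$ $$ $$ $$ @@ @^$ @^$ @^$ $$ $$ $$ @@ @^$ — and concatenate.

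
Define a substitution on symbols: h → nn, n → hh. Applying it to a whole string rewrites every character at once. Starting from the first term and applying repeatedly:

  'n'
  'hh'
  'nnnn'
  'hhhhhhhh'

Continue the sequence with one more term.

Expanding hhhhhhhh: h→nn, h→nn, h→nn, h→nn, h→nn, h→nn, h→nn, h→nn. Concatenated: nn nn nn nn nn nn nn nn.

nnnnnnnnnnnnnnnn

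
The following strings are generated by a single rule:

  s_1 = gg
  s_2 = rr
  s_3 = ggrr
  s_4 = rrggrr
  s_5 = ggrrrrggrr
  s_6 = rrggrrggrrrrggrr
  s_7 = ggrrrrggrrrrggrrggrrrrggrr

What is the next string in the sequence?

rrggrrggrrrrggrrggrrrrggrrrrggrrggrrrrggrr

Each term (from the third on) is the two preceding terms concatenated in order: term 3 = gg·rr = ggrr.
The next term joins rrggrrggrrrrggrr and ggrrrrggrrrrggrrggrrrrggrr.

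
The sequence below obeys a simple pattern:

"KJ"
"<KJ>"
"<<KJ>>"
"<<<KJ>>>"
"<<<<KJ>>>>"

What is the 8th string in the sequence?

s(k+1) = <·s(k)·>, so each term gains < as a prefix and > as a suffix.
From <<<<KJ>>>>, 3 further steps: <<<<KJ>>>> → <<<<<KJ>>>>> → <<<<<<KJ>>>>>> → (answer).

<<<<<<<KJ>>>>>>>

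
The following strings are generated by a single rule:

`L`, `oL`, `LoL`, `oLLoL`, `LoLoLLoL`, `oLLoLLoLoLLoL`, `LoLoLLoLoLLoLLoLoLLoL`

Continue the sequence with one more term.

This is a Fibonacci-style word recurrence s(k) = s(k−2)·s(k−1): e.g. L·oL = LoL.
Continuing: oLLoLLoLoLLoL · LoLoLLoLoLLoLLoLoLLoL gives term 8.

oLLoLLoLoLLoLLoLoLLoLoLLoLLoLoLLoL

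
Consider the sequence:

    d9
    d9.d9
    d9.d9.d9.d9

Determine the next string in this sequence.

d9.d9.d9.d9.d9.d9.d9.d9

s(k+1) = s(k)·.·s(k) — each term doubles the last with '.' between the halves.
So the next term is two copies of d9.d9.d9.d9 with '.' between the halves.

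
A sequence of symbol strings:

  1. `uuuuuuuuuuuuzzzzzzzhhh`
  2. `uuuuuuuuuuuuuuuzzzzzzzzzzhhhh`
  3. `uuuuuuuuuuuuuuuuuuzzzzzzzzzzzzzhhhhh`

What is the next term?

uuuuuuuuuuuuuuuuuuuuuzzzzzzzzzzzzzzzzhhhhhh

The n-th term is 3n+3 u's then 3n-2 z's then n h's, where the shown terms are n = 3, 4, 5.
Setting n = 6 gives 21, 16, 6 characters in each block.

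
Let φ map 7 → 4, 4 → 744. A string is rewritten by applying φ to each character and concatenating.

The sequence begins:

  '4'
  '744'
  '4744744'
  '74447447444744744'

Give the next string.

Rewriting the 17 symbols of 74447447444744744 one by one yields 4 744 744 744 4 744 744 4 744 744 744 4 744 744 4 744 744; concatenated:

47447447444744744474474474447447444744744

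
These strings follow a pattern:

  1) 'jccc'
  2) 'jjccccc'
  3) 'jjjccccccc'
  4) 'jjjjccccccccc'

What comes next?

jjjjjccccccccccc

The n-th term is n-1 j's then 2n-1 c's, where the shown terms are n = 2, 3, 4, 5.
Setting n = 6 gives 5, 11 characters in each block.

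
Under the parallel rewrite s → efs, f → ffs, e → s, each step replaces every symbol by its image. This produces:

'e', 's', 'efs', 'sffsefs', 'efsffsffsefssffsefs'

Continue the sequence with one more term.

Rewriting the 19 symbols of efsffsffsefssffsefs one by one yields s ffs efs ffs ffs efs ffs ffs efs s ffs efs efs ffs ffs efs s ffs efs; concatenated:

sffsefsffsffsefsffsffsefssffsefsefsffsffsefssffsefs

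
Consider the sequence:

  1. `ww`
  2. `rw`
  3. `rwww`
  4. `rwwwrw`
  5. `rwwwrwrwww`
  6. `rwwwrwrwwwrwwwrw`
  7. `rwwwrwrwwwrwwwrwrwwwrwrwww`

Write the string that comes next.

rwwwrwrwwwrwwwrwrwwwrwrwwwrwwwrwrwwwrwwwrw

From term 3 onward, concatenate the last term with the second-to-last: rw·ww = rwww, rwww·rw = rwwwrw, …
The next term joins rwwwrwrwwwrwwwrwrwwwrwrwww and rwwwrwrwwwrwwwrw.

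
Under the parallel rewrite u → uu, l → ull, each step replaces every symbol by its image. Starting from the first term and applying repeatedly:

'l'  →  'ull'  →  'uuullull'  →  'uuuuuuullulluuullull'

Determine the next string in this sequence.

uuuuuuuuuuuuuuullulluuullulluuuuuuullulluuullull

Replace each of the 20 characters of uuuuuuullulluuullull in place — uu uu uu uu uu uu uu ull ull uu ull ull uu uu uu ull ull uu ull ull — and concatenate.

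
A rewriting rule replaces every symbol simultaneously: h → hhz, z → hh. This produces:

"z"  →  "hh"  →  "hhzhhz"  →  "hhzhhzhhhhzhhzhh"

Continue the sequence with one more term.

Rewriting the 16 symbols of hhzhhzhhhhzhhzhh one by one yields hhz hhz hh hhz hhz hh hhz hhz hhz hhz hh hhz hhz hh hhz hhz; concatenated:

hhzhhzhhhhzhhzhhhhzhhzhhzhhzhhhhzhhzhhhhzhhz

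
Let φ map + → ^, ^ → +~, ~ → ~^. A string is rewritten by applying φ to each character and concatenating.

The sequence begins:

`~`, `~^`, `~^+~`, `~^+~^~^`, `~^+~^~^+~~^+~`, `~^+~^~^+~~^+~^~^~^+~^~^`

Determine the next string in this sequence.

~^+~^~^+~~^+~^~^~^+~^~^+~~^+~~^+~^~^+~~^+~

Replace each of the 23 characters of ~^+~^~^+~~^+~^~^~^+~^~^ in place — ~^ +~ ^ ~^ +~ ~^ +~ ^ ~^ ~^ +~ ^ ~^ +~ ~^ +~ ~^ +~ ^ ~^ +~ ~^ +~ — and concatenate.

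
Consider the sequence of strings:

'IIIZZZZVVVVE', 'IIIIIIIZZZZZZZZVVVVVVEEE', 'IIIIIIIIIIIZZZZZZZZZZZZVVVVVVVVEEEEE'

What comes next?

Reading off run lengths: I runs 3, 7, 11; Z runs 4, 8, 12; V runs 4, 6, 8; E runs 1, 3, 5 — each is linear in n (n = 1, 2, …).
For the next term, n = 4, so the run lengths are 15, 16, 10, 7.

IIIIIIIIIIIIIIIZZZZZZZZZZZZZZZZVVVVVVVVVVEEEEEEE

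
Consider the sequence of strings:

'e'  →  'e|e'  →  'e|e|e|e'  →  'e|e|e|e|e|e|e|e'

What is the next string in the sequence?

Every step duplicates the string with '|' between the halves.
Doubling e|e|e|e|e|e|e|e with '|' between the halves:

e|e|e|e|e|e|e|e|e|e|e|e|e|e|e|e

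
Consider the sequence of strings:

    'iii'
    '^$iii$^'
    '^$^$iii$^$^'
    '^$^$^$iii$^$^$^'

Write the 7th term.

^$^$^$^$^$^$iii$^$^$^$^$^$^

Each term wraps the previous one in ^$ on the left and $^ on the right.
From ^$^$^$iii$^$^$^, 3 further steps: ^$^$^$iii$^$^$^ → ^$^$^$^$iii$^$^$^$^ → ^$^$^$^$^$iii$^$^$^$^$^ → (answer).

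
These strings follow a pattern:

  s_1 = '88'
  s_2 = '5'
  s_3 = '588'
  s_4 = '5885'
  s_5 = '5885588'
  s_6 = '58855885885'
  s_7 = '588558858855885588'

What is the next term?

This is a Fibonacci-style word recurrence s(k) = s(k−1)·s(k−2): e.g. 5·88 = 588.
Continuing: 588558858855885588 · 58855885885 gives term 8.

58855885885588558858855885885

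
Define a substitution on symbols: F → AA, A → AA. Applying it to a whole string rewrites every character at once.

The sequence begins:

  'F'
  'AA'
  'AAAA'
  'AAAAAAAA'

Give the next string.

AAAAAAAAAAAAAAAA

Rewriting each symbol of AAAAAAAA: A→AA, A→AA, A→AA, A→AA, A→AA, A→AA, A→AA, A→AA, which concatenates to AA AA AA AA AA AA AA AA.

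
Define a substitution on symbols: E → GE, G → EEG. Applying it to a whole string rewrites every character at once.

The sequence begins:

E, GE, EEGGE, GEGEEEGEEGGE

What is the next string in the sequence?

Rewriting each symbol of GEGEEEGEEGGE: G→EEG, E→GE, G→EEG, E→GE, E→GE, E→GE, G→EEG, E→GE, E→GE, G→EEG, G→EEG, E→GE, which concatenates to EEG GE EEG GE GE GE EEG GE GE EEG EEG GE.

EEGGEEEGGEGEGEEEGGEGEEEGEEGGE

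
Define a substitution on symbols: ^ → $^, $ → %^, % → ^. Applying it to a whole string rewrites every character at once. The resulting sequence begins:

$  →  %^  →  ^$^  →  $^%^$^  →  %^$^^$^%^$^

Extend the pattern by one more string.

Apply φ to %^$^^$^%^$^ symbol by symbol: %→^, ^→$^, $→%^, ^→$^, ^→$^, $→%^, ^→$^, %→^, ^→$^, $→%^, ^→$^; joined: ^ $^ %^ $^ $^ %^ $^ ^ $^ %^ $^.

^$^%^$^$^%^$^^$^%^$^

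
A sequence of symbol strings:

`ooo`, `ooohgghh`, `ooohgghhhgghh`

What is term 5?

Each term is the previous one with hgghh appended.
From ooohgghhhgghh, 2 further steps: ooohgghhhgghh → ooohgghhhgghhhgghh → (answer).

ooohgghhhgghhhgghhhgghh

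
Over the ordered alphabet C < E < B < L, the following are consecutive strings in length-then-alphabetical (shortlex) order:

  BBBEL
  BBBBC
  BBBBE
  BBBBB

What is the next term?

BBBBL

Find the rightmost character of BBBBB below L, bump it to the next letter, and reset everything to its right to C.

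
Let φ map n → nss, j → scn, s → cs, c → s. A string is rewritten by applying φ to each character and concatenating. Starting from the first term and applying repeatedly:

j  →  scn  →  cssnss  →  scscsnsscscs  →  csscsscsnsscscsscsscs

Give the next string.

Rewriting the 21 symbols of csscsscsnsscscsscsscs one by one yields s cs cs s cs cs s cs nss cs cs s cs s cs cs s cs cs s cs; concatenated:

scscsscscsscsnsscscsscsscscsscscsscs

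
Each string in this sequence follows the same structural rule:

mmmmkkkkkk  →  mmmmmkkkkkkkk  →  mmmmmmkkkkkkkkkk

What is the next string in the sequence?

mmmmmmmkkkkkkkkkkkk

Reading off run lengths: m runs 4, 5, 6; k runs 6, 8, 10 — each is linear in n, where the shown terms are n = 3, 4, 5.
For the next term, n = 6, so the run lengths are 7, 12.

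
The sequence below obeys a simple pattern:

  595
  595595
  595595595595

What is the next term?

595595595595595595595595

Every step duplicates the string.
One more doubling of 595595595595 gives the answer.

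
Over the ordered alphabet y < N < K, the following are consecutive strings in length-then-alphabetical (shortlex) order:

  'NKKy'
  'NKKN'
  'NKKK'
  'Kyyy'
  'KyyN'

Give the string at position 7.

Continuing the enumeration 2 steps past KyyN: KyyN → KyyK → (answer).

KyNy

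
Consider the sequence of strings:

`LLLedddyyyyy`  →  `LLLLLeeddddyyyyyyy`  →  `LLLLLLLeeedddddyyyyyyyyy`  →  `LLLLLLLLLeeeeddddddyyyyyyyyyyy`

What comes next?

The n-th term is 2n-1 L's then n-1 e's then n+1 d's then 2n+1 y's, where the shown terms are n = 2, 3, 4, 5.
Setting n = 6 gives 11, 5, 7, 13 characters in each block.

LLLLLLLLLLLeeeeedddddddyyyyyyyyyyyyy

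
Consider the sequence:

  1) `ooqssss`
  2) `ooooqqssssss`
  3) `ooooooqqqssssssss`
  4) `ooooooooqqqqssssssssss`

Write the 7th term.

Reading off run lengths: o runs 2, 4, 6, 8; q runs 1, 2, 3, 4; s runs 4, 6, 8, 10 — each is linear in n (n = 1, 2, …).
Setting n = 7 gives 14, 7, 16 characters in each block.

ooooooooooooooqqqqqqqssssssssssssssss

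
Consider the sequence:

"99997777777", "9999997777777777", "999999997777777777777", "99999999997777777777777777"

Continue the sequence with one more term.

The n-th term is 2n 9's then 3n+1 7's, where the shown terms are n = 2, 3, 4, 5.
Setting n = 6 gives 12, 19 characters in each block.

9999999999997777777777777777777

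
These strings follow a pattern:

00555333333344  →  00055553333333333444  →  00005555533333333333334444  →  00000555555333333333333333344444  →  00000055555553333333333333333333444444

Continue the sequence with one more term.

Each string has the form 0^{n} 5^{n+1} 3^{3n+1} 4^{n}, where the shown terms are n = 2, 3, 4, 5, 6.
Setting n = 7 gives 7, 8, 22, 7 characters in each block.

00000005555555533333333333333333333334444444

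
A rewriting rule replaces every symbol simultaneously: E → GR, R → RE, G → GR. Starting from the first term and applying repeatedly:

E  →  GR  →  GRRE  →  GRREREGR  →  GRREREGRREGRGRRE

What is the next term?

GRREREGRREGRGRREREGRGRREGRREREGR

φ(GRREREGRREGRGRRE) expands symbol-by-symbol to GR RE RE GR RE GR GR RE RE GR GR RE GR RE RE GR; joining the 16 pieces gives the next term.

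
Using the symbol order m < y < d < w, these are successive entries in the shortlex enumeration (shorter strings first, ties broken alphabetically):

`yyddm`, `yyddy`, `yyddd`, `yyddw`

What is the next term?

yydwm

Treat yyddw as a base-4 numeral over the given alphabet and add one, carrying through any trailing w's.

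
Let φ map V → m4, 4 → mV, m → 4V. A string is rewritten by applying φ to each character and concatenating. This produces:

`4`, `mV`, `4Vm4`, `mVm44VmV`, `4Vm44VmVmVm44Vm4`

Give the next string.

Rewriting the 16 symbols of 4Vm44VmVmVm44Vm4 one by one yields mV m4 4V mV mV m4 4V m4 4V m4 4V mV mV m4 4V mV; concatenated:

mVm44VmVmVm44Vm44Vm44VmVmVm44VmV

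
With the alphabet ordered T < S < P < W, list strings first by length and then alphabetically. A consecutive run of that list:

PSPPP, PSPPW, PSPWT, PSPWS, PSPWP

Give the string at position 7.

Advancing 2 positions from PSPWP through PSPWP → PSPWW reaches term 7.

PSWTT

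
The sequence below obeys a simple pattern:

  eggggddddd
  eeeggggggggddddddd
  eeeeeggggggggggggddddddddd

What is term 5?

eeeeeeeeeggggggggggggggggggggddddddddddddd

The n-th term is 2n-1 e's then 4n g's then 2n+3 d's (n = 1, 2, …).
For term 5, n = 5, so the run lengths are 9, 20, 13.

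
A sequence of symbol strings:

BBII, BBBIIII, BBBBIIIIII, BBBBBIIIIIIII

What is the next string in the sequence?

Term n consists of n+1 B's, followed by 2n I's (n = 1, 2, …).
Setting n = 5 gives 6, 10 characters in each block.

BBBBBBIIIIIIIIII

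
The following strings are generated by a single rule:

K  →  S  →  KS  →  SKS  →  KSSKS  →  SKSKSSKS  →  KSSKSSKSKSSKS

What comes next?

Each term (from the third on) is the two preceding terms concatenated in order: term 3 = K·S = KS.
Continuing: SKSKSSKS · KSSKSSKSKSSKS gives term 8.

SKSKSSKSKSSKSSKSKSSKS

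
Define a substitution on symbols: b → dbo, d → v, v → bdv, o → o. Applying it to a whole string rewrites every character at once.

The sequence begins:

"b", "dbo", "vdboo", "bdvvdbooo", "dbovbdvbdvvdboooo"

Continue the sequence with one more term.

φ(dbovbdvbdvvdboooo) expands symbol-by-symbol to v dbo o bdv dbo v bdv dbo v bdv bdv v dbo o o o o; joining the 17 pieces gives the next term.

vdboobdvdbovbdvdbovbdvbdvvdbooooo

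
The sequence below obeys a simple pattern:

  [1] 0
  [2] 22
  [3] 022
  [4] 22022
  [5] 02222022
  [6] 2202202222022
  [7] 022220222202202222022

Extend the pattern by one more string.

2202202222022022220222202202222022

From term 3 onward, concatenate the second-to-last term with the last: 0·22 = 022, 22·022 = 22022, …
The next term joins 2202202222022 and 022220222202202222022.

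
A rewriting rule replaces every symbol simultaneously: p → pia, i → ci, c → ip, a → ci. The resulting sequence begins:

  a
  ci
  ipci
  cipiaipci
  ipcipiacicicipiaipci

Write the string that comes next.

φ(ipcipiacicicipiaipci) expands symbol-by-symbol to ci pia ip ci pia ci ci ip ci ip ci ip ci pia ci ci ci pia ip ci; joining the 20 pieces gives the next term.

cipiaipcipiaciciipciipciipcipiacicicipiaipci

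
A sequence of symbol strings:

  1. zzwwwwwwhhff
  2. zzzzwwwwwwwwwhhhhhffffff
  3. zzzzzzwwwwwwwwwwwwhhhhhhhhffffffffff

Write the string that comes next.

Term n consists of 2n z's, followed by 3n+3 w's, followed by 3n-1 h's, followed by 4n-2 f's (n = 1, 2, …).
Setting n = 4 gives 8, 15, 11, 14 characters in each block.

zzzzzzzzwwwwwwwwwwwwwwwhhhhhhhhhhhffffffffffffff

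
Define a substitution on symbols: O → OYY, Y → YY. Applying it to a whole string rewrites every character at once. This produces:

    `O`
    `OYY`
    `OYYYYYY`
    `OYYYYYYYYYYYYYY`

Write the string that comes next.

φ(OYYYYYYYYYYYYYY) expands symbol-by-symbol to OYY YY YY YY YY YY YY YY YY YY YY YY YY YY YY; joining the 15 pieces gives the next term.

OYYYYYYYYYYYYYYYYYYYYYYYYYYYYYY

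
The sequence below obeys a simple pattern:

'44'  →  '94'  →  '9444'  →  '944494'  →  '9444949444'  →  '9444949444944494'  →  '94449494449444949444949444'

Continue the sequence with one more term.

944494944494449494449494449444949444944494

From term 3 onward, concatenate the last term with the second-to-last: 94·44 = 9444, 9444·94 = 944494, …
So term 8 is 94449494449444949444949444·9444949444944494.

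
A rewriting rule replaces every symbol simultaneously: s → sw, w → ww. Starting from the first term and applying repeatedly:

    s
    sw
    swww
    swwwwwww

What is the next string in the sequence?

Expanding swwwwwww: s→sw, w→ww, w→ww, w→ww, w→ww, w→ww, w→ww, w→ww. Concatenated: sw ww ww ww ww ww ww ww.

swwwwwwwwwwwwwww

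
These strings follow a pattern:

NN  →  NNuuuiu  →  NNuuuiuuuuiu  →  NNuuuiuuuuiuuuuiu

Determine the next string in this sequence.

NNuuuiuuuuiuuuuiuuuuiu

Every step adds uuuiu to the end: s(k+1) = s(k)·uuuiu.
One more step from NNuuuiuuuuiuuuuiu gives the answer.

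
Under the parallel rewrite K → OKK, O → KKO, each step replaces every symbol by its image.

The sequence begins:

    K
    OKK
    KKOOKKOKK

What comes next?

Expanding KKOOKKOKK: K→OKK, K→OKK, O→KKO, O→KKO, K→OKK, K→OKK, O→KKO, K→OKK, K→OKK. Concatenated: OKK OKK KKO KKO OKK OKK KKO OKK OKK.

OKKOKKKKOKKOOKKOKKKKOOKKOKK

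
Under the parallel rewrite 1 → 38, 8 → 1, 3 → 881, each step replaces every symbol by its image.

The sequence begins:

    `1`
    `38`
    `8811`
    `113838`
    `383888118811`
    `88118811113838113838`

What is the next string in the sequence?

Applying the rule to each of the 20 symbols of 88118811113838113838 gives the pieces 1 1 38 38 1 1 38 38 38 38 881 1 881 1 38 38 881 1 881 1, which concatenate to the answer.

113838113838383888118811383888118811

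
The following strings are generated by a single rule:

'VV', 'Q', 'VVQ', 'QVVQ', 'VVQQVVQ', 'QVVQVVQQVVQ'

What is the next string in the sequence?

Each term (from the third on) is the two preceding terms concatenated in order: term 3 = VV·Q = VVQ.
So term 7 is VVQQVVQ·QVVQVVQQVVQ.

VVQQVVQQVVQVVQQVVQ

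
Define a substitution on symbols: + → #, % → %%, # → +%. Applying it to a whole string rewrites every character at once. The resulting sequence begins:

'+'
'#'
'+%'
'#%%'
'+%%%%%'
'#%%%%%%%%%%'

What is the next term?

Expanding #%%%%%%%%%%: #→+%, %→%%, %→%%, %→%%, %→%%, %→%%, %→%%, %→%%, %→%%, %→%%, %→%%. Concatenated: +% %% %% %% %% %% %% %% %% %% %%.

+%%%%%%%%%%%%%%%%%%%%%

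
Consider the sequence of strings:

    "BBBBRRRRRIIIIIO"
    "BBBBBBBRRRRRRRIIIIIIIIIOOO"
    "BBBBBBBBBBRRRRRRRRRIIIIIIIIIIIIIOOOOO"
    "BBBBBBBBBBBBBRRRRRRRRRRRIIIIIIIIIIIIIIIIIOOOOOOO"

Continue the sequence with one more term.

BBBBBBBBBBBBBBBBRRRRRRRRRRRRRIIIIIIIIIIIIIIIIIIIIIOOOOOOOOO

The n-th term is 3n+1 B's then 2n+3 R's then 4n+1 I's then 2n-1 O's (n = 1, 2, …).
Setting n = 5 gives 16, 13, 21, 9 characters in each block.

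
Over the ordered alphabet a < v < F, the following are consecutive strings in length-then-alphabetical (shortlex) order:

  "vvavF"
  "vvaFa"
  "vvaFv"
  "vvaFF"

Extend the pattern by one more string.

The successor of vvaFF increments the rightmost position that isn't already F and resets every position after it to a.

vvvaa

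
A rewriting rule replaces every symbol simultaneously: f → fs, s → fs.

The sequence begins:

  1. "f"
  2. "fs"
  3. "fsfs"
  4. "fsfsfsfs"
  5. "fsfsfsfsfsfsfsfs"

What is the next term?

Applying the rule to each of the 16 symbols of fsfsfsfsfsfsfsfs gives the pieces fs fs fs fs fs fs fs fs fs fs fs fs fs fs fs fs, which concatenate to the answer.

fsfsfsfsfsfsfsfsfsfsfsfsfsfsfsfs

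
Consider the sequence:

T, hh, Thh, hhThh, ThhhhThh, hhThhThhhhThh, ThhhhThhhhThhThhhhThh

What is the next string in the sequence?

This is a Fibonacci-style word recurrence s(k) = s(k−2)·s(k−1): e.g. T·hh = Thh.
So term 8 is hhThhThhhhThh·ThhhhThhhhThhThhhhThh.

hhThhThhhhThhThhhhThhhhThhThhhhThh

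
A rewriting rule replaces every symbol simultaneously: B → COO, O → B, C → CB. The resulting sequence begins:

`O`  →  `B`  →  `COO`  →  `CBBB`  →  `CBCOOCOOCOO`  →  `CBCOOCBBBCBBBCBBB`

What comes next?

Replace each of the 17 characters of CBCOOCBBBCBBBCBBB in place — CB COO CB B B CB COO COO COO CB COO COO COO CB COO COO COO — and concatenate.

CBCOOCBBBCBCOOCOOCOOCBCOOCOOCOOCBCOOCOOCOO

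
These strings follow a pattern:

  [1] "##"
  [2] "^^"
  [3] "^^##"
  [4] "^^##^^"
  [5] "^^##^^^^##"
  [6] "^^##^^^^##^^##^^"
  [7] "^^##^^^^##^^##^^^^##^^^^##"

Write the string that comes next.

Each term (from the third on) is the previous term followed by the one before it: term 3 = ^^·## = ^^##.
Continuing: ^^##^^^^##^^##^^^^##^^^^## · ^^##^^^^##^^##^^ gives term 8.

^^##^^^^##^^##^^^^##^^^^##^^##^^^^##^^##^^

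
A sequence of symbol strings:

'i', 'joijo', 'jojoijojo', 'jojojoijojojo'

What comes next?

Every step adds jo to the front and jo to the end of the previous string.
So the next term is jo·jojojoijojojo·jo.

jojojojoijojojojo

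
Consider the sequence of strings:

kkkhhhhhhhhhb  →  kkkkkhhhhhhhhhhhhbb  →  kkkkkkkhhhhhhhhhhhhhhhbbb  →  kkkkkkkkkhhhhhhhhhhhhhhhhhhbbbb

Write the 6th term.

kkkkkkkkkkkkkhhhhhhhhhhhhhhhhhhhhhhhhbbbbbb

Term n consists of 2n-1 k's, followed by 3n+3 h's, followed by n-1 b's, where the shown terms are n = 2, 3, 4, 5.
At n = 7 the blocks have lengths 13, 24, 6.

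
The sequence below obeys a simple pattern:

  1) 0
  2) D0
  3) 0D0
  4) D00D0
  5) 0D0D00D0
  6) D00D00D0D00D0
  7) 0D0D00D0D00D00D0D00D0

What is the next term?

From term 3 onward, concatenate the second-to-last term with the last: 0·D0 = 0D0, D0·0D0 = D00D0, …
Continuing: D00D00D0D00D0 · 0D0D00D0D00D00D0D00D0 gives term 8.

D00D00D0D00D00D0D00D0D00D00D0D00D0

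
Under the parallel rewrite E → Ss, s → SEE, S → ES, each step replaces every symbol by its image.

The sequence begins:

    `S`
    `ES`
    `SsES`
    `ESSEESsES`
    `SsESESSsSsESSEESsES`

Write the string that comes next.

ESSEESsESSsESESSEEESSEESsESESSsSsESSEESsES

Replace each of the 19 characters of SsESESSsSsESSEESsES in place — ES SEE Ss ES Ss ES ES SEE ES SEE Ss ES ES Ss Ss ES SEE Ss ES — and concatenate.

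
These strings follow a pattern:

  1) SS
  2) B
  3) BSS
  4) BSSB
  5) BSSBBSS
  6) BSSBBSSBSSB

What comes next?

Each term (from the third on) is the previous term followed by the one before it: term 3 = B·SS = BSS.
Continuing: BSSBBSSBSSB · BSSBBSS gives term 7.

BSSBBSSBSSBBSSBBSS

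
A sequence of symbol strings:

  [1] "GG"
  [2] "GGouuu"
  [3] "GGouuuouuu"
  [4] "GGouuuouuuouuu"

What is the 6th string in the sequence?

GGouuuouuuouuuouuuouuu

The strings grow by a fixed suffix ouuu each time.
From GGouuuouuuouuu, 2 further steps: GGouuuouuuouuu → GGouuuouuuouuuouuu → (answer).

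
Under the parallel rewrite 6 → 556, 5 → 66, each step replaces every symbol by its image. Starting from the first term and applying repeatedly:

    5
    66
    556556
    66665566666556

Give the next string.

55655655655666665565565565565566666556

φ(66665566666556) expands symbol-by-symbol to 556 556 556 556 66 66 556 556 556 556 556 66 66 556; joining the 14 pieces gives the next term.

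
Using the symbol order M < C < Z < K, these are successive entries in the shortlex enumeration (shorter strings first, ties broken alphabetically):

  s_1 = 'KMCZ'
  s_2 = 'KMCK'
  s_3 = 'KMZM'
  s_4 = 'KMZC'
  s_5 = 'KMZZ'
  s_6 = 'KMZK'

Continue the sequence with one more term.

The successor of KMZK increments the rightmost position that isn't already K and resets every position after it to M.

KMKM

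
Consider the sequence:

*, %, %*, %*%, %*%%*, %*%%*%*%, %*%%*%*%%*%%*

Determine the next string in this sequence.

%*%%*%*%%*%%*%*%%*%*%

From term 3 onward, concatenate the last term with the second-to-last: %·* = %*, %*·% = %*%, …
The next term joins %*%%*%*%%*%%* and %*%%*%*%.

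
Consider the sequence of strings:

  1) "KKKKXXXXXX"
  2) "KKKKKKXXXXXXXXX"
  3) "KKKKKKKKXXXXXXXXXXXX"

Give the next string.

Term n consists of 2n K's, followed by 3n X's, where the shown terms are n = 2, 3, 4.
At n = 5 the blocks have lengths 10, 15.

KKKKKKKKKKXXXXXXXXXXXXXXX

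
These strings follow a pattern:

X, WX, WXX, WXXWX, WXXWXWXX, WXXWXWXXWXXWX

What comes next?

This is a Fibonacci-style word recurrence s(k) = s(k−1)·s(k−2): e.g. WX·X = WXX.
Continuing: WXXWXWXXWXXWX · WXXWXWXX gives term 7.

WXXWXWXXWXXWXWXXWXWXX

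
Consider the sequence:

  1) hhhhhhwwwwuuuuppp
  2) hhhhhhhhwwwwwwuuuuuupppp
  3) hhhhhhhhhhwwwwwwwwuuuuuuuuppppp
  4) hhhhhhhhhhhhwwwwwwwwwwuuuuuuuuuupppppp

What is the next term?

The n-th term is 2n+2 h's then 2n w's then 2n u's then n+1 p's, where the shown terms are n = 2, 3, 4, 5.
For the next term, n = 6, so the run lengths are 14, 12, 12, 7.

hhhhhhhhhhhhhhwwwwwwwwwwwwuuuuuuuuuuuuppppppp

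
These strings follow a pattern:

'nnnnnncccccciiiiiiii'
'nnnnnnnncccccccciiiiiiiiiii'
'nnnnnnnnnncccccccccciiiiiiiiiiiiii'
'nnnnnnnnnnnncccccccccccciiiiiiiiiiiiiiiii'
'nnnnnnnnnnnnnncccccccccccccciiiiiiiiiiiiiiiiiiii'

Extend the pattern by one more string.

The n-th term is 2n n's then 2n c's then 3n-1 i's, where the shown terms are n = 3, 4, 5, 6, 7.
Setting n = 8 gives 16, 16, 23 characters in each block.

nnnnnnnnnnnnnnnncccccccccccccccciiiiiiiiiiiiiiiiiiiiiii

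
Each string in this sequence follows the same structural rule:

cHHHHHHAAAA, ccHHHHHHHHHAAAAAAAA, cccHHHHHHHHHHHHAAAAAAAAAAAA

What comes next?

ccccHHHHHHHHHHHHHHHAAAAAAAAAAAAAAAA

Reading off run lengths: c runs 1, 2, 3; H runs 6, 9, 12; A runs 4, 8, 12 — each is linear in n (n = 1, 2, …).
For the next term, n = 4, so the run lengths are 4, 15, 16.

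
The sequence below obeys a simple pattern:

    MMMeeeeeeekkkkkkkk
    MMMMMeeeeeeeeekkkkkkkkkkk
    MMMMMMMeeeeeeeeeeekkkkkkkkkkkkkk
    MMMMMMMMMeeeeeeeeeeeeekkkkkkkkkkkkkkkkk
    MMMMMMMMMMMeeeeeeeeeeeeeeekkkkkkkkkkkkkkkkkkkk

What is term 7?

The n-th term is 2n-1 M's then 2n+3 e's then 3n+2 k's, where the shown terms are n = 2, 3, 4, 5, 6.
For term 7, n = 8, so the run lengths are 15, 19, 26.

MMMMMMMMMMMMMMMeeeeeeeeeeeeeeeeeeekkkkkkkkkkkkkkkkkkkkkkkkkk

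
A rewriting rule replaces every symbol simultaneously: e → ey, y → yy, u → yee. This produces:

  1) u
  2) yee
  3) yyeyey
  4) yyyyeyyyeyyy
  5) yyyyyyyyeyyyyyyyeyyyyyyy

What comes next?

Applying the rule to each of the 24 symbols of yyyyyyyyeyyyyyyyeyyyyyyy gives the pieces yy yy yy yy yy yy yy yy ey yy yy yy yy yy yy yy ey yy yy yy yy yy yy yy, which concatenate to the answer.

yyyyyyyyyyyyyyyyeyyyyyyyyyyyyyyyeyyyyyyyyyyyyyyy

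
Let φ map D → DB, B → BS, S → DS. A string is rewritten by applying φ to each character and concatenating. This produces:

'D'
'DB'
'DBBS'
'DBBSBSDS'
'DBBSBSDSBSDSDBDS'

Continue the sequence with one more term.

Replace each of the 16 characters of DBBSBSDSBSDSDBDS in place — DB BS BS DS BS DS DB DS BS DS DB DS DB BS DB DS — and concatenate.

DBBSBSDSBSDSDBDSBSDSDBDSDBBSDBDS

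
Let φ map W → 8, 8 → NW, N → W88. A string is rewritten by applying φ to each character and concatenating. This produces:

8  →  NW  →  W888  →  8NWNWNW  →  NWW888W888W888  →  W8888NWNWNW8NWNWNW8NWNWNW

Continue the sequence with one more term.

Applying the rule to each of the 25 symbols of W8888NWNWNW8NWNWNW8NWNWNW gives the pieces 8 NW NW NW NW W88 8 W88 8 W88 8 NW W88 8 W88 8 W88 8 NW W88 8 W88 8 W88 8, which concatenate to the answer.

8NWNWNWNWW888W888W888NWW888W888W888NWW888W888W888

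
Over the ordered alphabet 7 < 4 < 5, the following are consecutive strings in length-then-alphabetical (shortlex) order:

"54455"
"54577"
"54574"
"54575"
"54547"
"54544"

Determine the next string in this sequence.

Find the rightmost character of 54544 below 5, bump it to the next letter, and reset everything to its right to 7.

54545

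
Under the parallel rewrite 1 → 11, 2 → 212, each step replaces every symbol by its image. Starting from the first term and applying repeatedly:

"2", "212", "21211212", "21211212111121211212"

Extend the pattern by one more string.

212112121111212112121111111121211212111121211212

φ(21211212111121211212) expands symbol-by-symbol to 212 11 212 11 11 212 11 212 11 11 11 11 212 11 212 11 11 212 11 212; joining the 20 pieces gives the next term.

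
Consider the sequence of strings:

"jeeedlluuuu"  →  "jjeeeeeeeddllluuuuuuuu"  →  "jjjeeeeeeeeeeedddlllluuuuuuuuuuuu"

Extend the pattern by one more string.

jjjjeeeeeeeeeeeeeeeddddllllluuuuuuuuuuuuuuuu

Term n consists of n j's, followed by 4n-1 e's, followed by n d's, followed by n+1 l's, followed by 4n u's (n = 1, 2, …).
At n = 4 the blocks have lengths 4, 15, 4, 5, 16.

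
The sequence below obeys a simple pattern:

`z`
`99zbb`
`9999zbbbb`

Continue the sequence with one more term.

s(k+1) = 99·s(k)·bb, so each term gains 99 as a prefix and bb as a suffix.
Applying this once more to 9999zbbbb:

999999zbbbbbb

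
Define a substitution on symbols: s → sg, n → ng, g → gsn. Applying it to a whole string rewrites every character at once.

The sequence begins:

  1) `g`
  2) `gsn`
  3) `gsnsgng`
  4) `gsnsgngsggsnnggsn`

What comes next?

gsnsgngsggsnnggsnsggsngsnsgngnggsngsnsgng

Applying the rule to each of the 17 symbols of gsnsgngsggsnnggsn gives the pieces gsn sg ng sg gsn ng gsn sg gsn gsn sg ng ng gsn gsn sg ng, which concatenate to the answer.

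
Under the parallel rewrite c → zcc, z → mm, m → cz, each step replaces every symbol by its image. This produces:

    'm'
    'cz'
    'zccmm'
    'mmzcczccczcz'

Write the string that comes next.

Rewriting each symbol of mmzcczccczcz: m→cz, m→cz, z→mm, c→zcc, c→zcc, z→mm, c→zcc, c→zcc, c→zcc, z→mm, c→zcc, z→mm, which concatenates to cz cz mm zcc zcc mm zcc zcc zcc mm zcc mm.

czczmmzcczccmmzcczcczccmmzccmm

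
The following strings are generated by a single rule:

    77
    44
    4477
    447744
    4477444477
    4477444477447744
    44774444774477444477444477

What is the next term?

447744447744774444774444774477444477447744

Each term (from the third on) is the previous term followed by the one before it: term 3 = 44·77 = 4477.
So term 8 is 44774444774477444477444477·4477444477447744.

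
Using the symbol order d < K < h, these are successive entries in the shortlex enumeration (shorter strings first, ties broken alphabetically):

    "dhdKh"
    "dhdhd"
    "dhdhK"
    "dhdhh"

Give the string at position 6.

Advancing 2 positions from dhdhh through dhdhh → dhKdd reaches term 6.

dhKdK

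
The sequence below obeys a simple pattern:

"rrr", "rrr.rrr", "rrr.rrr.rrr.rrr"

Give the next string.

Each string is two copies of the previous one joined by '.'.
So the next term is two copies of rrr.rrr.rrr.rrr with '.' between the halves.

rrr.rrr.rrr.rrr.rrr.rrr.rrr.rrr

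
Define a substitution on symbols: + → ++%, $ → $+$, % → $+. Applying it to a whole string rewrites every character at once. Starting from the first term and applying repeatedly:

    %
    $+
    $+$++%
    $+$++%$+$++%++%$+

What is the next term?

$+$++%$+$++%++%$+$+$++%$+$++%++%$+++%++%$+$+$++%

Replace each of the 17 characters of $+$++%$+$++%++%$+ in place — $+$ ++% $+$ ++% ++% $+ $+$ ++% $+$ ++% ++% $+ ++% ++% $+ $+$ ++% — and concatenate.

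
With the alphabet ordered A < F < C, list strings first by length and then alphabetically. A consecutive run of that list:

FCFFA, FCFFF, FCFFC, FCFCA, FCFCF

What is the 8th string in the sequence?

Continuing the enumeration 3 steps past FCFCF: FCFCF → FCFCC → FCCAA → (answer).

FCCAF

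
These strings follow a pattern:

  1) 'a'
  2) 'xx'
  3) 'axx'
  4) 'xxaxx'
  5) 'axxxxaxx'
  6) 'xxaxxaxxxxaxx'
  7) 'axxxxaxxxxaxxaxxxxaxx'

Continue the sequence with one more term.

From term 3 onward, concatenate the second-to-last term with the last: a·xx = axx, xx·axx = xxaxx, …
The next term joins xxaxxaxxxxaxx and axxxxaxxxxaxxaxxxxaxx.

xxaxxaxxxxaxxaxxxxaxxxxaxxaxxxxaxx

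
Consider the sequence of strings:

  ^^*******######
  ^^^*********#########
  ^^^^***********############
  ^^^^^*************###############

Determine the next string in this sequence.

Each string has the form ^^{n} *^{2n+3} #^{3n}, where the shown terms are n = 2, 3, 4, 5.
Setting n = 6 gives 6, 15, 18 characters in each block.

^^^^^^***************##################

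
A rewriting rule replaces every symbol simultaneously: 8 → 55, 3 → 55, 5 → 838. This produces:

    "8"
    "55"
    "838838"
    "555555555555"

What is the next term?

838838838838838838838838838838838838

Apply φ to 555555555555 symbol by symbol: 5→838, 5→838, 5→838, 5→838, 5→838, 5→838, 5→838, 5→838, 5→838, 5→838, 5→838, 5→838; joined: 838 838 838 838 838 838 838 838 838 838 838 838.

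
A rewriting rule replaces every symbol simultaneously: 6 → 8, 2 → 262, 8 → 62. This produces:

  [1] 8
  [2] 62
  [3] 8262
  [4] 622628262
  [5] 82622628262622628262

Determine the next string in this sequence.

Rewriting the 20 symbols of 82622628262622628262 one by one yields 62 262 8 262 262 8 262 62 262 8 262 8 262 262 8 262 62 262 8 262; concatenated:

622628262262826262262826282622628262622628262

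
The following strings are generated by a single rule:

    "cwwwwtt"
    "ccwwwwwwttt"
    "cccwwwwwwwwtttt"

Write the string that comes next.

Term n consists of n-1 c's, followed by 2n w's, followed by n t's, where the shown terms are n = 2, 3, 4.
At n = 5 the blocks have lengths 4, 10, 5.

ccccwwwwwwwwwwttttt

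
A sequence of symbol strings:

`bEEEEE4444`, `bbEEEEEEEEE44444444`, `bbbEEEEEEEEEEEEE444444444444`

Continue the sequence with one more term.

Each string has the form b^{n} E^{4n+1} 4^{4n} (n = 1, 2, …).
Setting n = 4 gives 4, 17, 16 characters in each block.

bbbbEEEEEEEEEEEEEEEEE4444444444444444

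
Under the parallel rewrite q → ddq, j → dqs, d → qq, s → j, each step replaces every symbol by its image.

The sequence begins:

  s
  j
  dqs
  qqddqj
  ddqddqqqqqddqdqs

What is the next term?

Replace each of the 16 characters of ddqddqqqqqddqdqs in place — qq qq ddq qq qq ddq ddq ddq ddq ddq qq qq ddq qq ddq j — and concatenate.

qqqqddqqqqqddqddqddqddqddqqqqqddqqqddqj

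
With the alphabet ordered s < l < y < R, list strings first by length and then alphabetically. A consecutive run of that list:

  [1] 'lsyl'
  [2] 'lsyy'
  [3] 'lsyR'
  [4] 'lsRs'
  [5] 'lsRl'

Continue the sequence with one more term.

lsRy

Find the rightmost character of lsRl below R, bump it to the next letter, and reset everything to its right to s.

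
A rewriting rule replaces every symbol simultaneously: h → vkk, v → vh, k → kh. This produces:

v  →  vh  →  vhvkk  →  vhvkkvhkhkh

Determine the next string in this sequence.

Apply φ to vhvkkvhkhkh symbol by symbol: v→vh, h→vkk, v→vh, k→kh, k→kh, v→vh, h→vkk, k→kh, h→vkk, k→kh, h→vkk; joined: vh vkk vh kh kh vh vkk kh vkk kh vkk.

vhvkkvhkhkhvhvkkkhvkkkhvkk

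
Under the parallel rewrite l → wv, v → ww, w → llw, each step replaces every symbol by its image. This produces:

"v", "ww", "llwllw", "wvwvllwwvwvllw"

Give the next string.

Replace each of the 14 characters of wvwvllwwvwvllw in place — llw ww llw ww wv wv llw llw ww llw ww wv wv llw — and concatenate.

llwwwllwwwwvwvllwllwwwllwwwwvwvllw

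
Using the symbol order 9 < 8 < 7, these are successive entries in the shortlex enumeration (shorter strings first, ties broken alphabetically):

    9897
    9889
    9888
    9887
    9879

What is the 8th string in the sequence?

9799

Stepping forward 3 times from 9879: 9879 → 9878 → 9877, then the target.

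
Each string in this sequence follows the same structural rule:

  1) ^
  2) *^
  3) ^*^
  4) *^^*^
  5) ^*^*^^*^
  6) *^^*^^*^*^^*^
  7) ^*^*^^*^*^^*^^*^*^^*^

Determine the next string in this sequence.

*^^*^^*^*^^*^^*^*^^*^*^^*^^*^*^^*^

From term 3 onward, concatenate the second-to-last term with the last: ^·*^ = ^*^, *^·^*^ = *^^*^, …
The next term joins *^^*^^*^*^^*^ and ^*^*^^*^*^^*^^*^*^^*^.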